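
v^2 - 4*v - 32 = (v - 8)*(v + 4)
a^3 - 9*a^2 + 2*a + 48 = (a - 8)*(a - 3)*(a + 2)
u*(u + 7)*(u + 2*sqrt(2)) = u^3 + 2*sqrt(2)*u^2 + 7*u^2 + 14*sqrt(2)*u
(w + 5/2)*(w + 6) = w^2 + 17*w/2 + 15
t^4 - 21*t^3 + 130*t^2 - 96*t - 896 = (t - 8)^2*(t - 7)*(t + 2)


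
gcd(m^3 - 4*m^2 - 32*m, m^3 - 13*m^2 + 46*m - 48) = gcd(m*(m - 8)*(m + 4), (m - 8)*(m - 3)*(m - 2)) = m - 8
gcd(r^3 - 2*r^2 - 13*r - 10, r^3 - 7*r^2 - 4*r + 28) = r + 2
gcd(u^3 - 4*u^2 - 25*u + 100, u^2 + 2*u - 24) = u - 4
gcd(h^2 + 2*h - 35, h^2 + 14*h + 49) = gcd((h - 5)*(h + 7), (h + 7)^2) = h + 7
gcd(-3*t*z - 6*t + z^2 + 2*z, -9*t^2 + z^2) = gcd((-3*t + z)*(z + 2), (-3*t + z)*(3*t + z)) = -3*t + z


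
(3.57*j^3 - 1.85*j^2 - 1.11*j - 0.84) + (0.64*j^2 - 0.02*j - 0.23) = 3.57*j^3 - 1.21*j^2 - 1.13*j - 1.07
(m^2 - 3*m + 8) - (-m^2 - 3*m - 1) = 2*m^2 + 9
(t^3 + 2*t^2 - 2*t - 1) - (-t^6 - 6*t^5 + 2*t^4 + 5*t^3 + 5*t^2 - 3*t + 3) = t^6 + 6*t^5 - 2*t^4 - 4*t^3 - 3*t^2 + t - 4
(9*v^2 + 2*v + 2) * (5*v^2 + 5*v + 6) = 45*v^4 + 55*v^3 + 74*v^2 + 22*v + 12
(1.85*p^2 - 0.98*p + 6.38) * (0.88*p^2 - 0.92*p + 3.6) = 1.628*p^4 - 2.5644*p^3 + 13.176*p^2 - 9.3976*p + 22.968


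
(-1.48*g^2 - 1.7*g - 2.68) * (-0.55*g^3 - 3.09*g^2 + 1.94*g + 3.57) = 0.814*g^5 + 5.5082*g^4 + 3.8558*g^3 - 0.3004*g^2 - 11.2682*g - 9.5676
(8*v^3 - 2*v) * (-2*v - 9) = -16*v^4 - 72*v^3 + 4*v^2 + 18*v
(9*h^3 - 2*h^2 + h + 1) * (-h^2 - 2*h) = -9*h^5 - 16*h^4 + 3*h^3 - 3*h^2 - 2*h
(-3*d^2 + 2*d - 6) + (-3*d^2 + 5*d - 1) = -6*d^2 + 7*d - 7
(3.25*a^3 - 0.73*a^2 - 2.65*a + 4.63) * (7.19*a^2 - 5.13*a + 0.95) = 23.3675*a^5 - 21.9212*a^4 - 12.2211*a^3 + 46.1907*a^2 - 26.2694*a + 4.3985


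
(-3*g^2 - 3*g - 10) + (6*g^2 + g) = 3*g^2 - 2*g - 10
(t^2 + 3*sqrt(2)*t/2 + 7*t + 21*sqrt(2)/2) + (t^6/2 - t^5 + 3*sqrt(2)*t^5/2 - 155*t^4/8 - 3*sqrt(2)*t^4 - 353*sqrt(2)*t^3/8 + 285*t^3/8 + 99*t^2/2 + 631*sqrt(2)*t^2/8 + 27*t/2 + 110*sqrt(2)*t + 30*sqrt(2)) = t^6/2 - t^5 + 3*sqrt(2)*t^5/2 - 155*t^4/8 - 3*sqrt(2)*t^4 - 353*sqrt(2)*t^3/8 + 285*t^3/8 + 101*t^2/2 + 631*sqrt(2)*t^2/8 + 41*t/2 + 223*sqrt(2)*t/2 + 81*sqrt(2)/2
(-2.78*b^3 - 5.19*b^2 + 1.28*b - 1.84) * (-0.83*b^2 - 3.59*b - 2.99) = 2.3074*b^5 + 14.2879*b^4 + 25.8819*b^3 + 12.4501*b^2 + 2.7784*b + 5.5016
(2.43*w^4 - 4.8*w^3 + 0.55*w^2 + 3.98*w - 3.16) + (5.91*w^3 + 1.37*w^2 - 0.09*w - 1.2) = 2.43*w^4 + 1.11*w^3 + 1.92*w^2 + 3.89*w - 4.36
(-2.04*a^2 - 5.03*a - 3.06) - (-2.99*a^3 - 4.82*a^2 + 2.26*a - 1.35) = 2.99*a^3 + 2.78*a^2 - 7.29*a - 1.71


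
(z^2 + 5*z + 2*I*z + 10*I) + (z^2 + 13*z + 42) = 2*z^2 + 18*z + 2*I*z + 42 + 10*I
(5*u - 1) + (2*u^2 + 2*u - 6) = 2*u^2 + 7*u - 7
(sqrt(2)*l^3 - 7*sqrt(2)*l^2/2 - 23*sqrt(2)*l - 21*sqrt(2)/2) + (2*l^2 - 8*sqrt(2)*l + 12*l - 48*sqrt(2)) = sqrt(2)*l^3 - 7*sqrt(2)*l^2/2 + 2*l^2 - 31*sqrt(2)*l + 12*l - 117*sqrt(2)/2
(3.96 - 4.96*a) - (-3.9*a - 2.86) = 6.82 - 1.06*a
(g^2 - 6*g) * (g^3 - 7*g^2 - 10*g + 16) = g^5 - 13*g^4 + 32*g^3 + 76*g^2 - 96*g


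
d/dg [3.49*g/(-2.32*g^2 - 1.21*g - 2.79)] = (8.0968*g^2 + 4.2229*g + 9.7371)*(-2.32*g^2 + g*(4.64*g + 1.21) - 1.21*g - 2.79)/(2.32*g^2 + 1.21*g + 2.79)^3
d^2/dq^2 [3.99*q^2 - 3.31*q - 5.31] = 7.98000000000000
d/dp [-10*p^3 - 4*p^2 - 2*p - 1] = -30*p^2 - 8*p - 2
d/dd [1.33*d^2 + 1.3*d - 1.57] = 2.66*d + 1.3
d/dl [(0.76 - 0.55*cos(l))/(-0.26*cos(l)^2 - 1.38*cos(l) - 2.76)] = (0.143*cos(l)^2 - 0.3952*cos(l) - 2.5668)*sin(l)/(0.0676*cos(l)^4 + 0.7176*cos(l)^3 + 3.3396*cos(l)^2 + 7.6176*cos(l) + 7.6176)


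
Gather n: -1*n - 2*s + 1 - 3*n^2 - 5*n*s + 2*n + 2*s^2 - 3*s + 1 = -3*n^2 + n*(1 - 5*s) + 2*s^2 - 5*s + 2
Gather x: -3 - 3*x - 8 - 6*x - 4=-9*x - 15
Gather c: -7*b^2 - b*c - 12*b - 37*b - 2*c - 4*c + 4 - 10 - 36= -7*b^2 - 49*b + c*(-b - 6) - 42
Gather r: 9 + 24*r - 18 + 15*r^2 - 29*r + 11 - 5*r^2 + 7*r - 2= 10*r^2 + 2*r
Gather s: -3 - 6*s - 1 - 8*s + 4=-14*s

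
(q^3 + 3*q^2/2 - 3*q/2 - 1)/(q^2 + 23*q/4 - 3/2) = 2*(2*q^3 + 3*q^2 - 3*q - 2)/(4*q^2 + 23*q - 6)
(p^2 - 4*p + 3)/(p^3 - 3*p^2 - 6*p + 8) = (p - 3)/(p^2 - 2*p - 8)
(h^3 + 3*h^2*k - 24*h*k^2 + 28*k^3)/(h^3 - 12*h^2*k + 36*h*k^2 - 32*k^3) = (h + 7*k)/(h - 8*k)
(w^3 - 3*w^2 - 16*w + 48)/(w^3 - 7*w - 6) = (w^2 - 16)/(w^2 + 3*w + 2)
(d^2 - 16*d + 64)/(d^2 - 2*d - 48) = (d - 8)/(d + 6)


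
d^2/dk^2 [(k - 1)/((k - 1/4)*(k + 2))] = 8*(16*k^3 - 48*k^2 - 60*k - 43)/(64*k^6 + 336*k^5 + 492*k^4 + 7*k^3 - 246*k^2 + 84*k - 8)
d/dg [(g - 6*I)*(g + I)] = 2*g - 5*I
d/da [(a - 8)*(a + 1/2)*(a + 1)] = 3*a^2 - 13*a - 23/2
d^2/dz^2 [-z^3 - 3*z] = -6*z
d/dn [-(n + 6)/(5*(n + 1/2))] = 22/(5*(4*n^2 + 4*n + 1))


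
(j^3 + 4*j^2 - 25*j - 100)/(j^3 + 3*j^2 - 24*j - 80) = (j + 5)/(j + 4)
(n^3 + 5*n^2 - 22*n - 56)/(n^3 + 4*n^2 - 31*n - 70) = (n - 4)/(n - 5)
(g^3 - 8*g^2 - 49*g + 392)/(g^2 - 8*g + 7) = (g^2 - g - 56)/(g - 1)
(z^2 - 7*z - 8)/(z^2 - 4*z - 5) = (z - 8)/(z - 5)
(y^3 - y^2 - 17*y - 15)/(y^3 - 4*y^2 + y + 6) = (y^2 - 2*y - 15)/(y^2 - 5*y + 6)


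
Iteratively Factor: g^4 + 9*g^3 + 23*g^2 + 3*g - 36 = (g - 1)*(g^3 + 10*g^2 + 33*g + 36) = (g - 1)*(g + 3)*(g^2 + 7*g + 12) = (g - 1)*(g + 3)*(g + 4)*(g + 3)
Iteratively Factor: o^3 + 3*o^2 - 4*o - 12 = (o + 2)*(o^2 + o - 6) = (o - 2)*(o + 2)*(o + 3)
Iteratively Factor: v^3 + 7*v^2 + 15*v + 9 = (v + 3)*(v^2 + 4*v + 3) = (v + 3)^2*(v + 1)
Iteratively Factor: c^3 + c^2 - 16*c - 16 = (c - 4)*(c^2 + 5*c + 4) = (c - 4)*(c + 1)*(c + 4)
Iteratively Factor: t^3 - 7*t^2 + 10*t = (t - 5)*(t^2 - 2*t) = (t - 5)*(t - 2)*(t)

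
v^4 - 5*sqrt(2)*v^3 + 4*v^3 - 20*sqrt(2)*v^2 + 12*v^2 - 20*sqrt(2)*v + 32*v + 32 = (v + 2)^2*(v - 4*sqrt(2))*(v - sqrt(2))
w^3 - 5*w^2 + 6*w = w*(w - 3)*(w - 2)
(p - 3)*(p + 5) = p^2 + 2*p - 15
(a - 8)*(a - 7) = a^2 - 15*a + 56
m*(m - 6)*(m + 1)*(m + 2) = m^4 - 3*m^3 - 16*m^2 - 12*m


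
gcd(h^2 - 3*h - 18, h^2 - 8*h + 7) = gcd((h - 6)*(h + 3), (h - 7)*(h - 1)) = 1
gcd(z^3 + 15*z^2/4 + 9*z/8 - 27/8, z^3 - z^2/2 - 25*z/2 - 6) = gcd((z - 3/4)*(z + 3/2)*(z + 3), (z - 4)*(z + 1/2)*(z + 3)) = z + 3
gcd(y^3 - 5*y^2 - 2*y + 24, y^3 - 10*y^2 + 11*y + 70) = y + 2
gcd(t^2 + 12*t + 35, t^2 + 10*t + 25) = t + 5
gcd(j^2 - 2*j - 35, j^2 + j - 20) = j + 5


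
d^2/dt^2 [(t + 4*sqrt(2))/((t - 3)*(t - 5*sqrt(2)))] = 2*(-(t - 3)^2*(t - 5*sqrt(2)) + (t - 3)^2*(t + 4*sqrt(2)) - (t - 3)*(t - 5*sqrt(2))^2 + (t - 3)*(t - 5*sqrt(2))*(t + 4*sqrt(2)) + (t - 5*sqrt(2))^2*(t + 4*sqrt(2)))/((t - 3)^3*(t - 5*sqrt(2))^3)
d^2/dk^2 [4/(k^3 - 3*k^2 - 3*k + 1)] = 24*((1 - k)*(k^3 - 3*k^2 - 3*k + 1) + 3*(-k^2 + 2*k + 1)^2)/(k^3 - 3*k^2 - 3*k + 1)^3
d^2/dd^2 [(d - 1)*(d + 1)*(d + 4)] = 6*d + 8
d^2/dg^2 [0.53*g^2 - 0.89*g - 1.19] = 1.06000000000000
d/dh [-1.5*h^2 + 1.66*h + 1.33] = 1.66 - 3.0*h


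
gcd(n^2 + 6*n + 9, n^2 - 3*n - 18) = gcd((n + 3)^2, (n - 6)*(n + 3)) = n + 3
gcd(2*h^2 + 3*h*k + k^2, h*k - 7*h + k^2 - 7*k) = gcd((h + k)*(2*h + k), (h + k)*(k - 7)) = h + k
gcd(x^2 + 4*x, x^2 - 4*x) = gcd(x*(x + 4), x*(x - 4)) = x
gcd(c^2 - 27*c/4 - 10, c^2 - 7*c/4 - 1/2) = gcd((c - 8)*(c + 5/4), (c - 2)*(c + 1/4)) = 1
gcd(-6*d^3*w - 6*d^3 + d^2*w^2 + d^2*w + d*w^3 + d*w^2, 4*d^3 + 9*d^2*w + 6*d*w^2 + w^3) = 1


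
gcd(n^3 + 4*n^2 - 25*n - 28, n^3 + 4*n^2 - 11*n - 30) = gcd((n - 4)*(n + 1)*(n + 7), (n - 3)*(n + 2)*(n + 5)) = 1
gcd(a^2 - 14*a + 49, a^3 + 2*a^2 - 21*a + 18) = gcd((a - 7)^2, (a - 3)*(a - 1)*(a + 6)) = 1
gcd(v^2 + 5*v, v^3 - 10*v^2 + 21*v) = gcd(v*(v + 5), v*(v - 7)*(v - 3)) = v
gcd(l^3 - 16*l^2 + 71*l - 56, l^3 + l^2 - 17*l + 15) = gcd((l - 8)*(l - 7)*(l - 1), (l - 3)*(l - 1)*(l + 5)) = l - 1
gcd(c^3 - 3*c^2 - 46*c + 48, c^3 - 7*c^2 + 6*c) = c - 1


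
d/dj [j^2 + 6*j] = 2*j + 6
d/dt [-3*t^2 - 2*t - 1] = -6*t - 2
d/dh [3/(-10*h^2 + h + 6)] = 3*(20*h - 1)/(-10*h^2 + h + 6)^2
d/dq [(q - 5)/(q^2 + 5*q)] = (-q^2 + 10*q + 25)/(q^2*(q^2 + 10*q + 25))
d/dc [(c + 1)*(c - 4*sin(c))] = c - (c + 1)*(4*cos(c) - 1) - 4*sin(c)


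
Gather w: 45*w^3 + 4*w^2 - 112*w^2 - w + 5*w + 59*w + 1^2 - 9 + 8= 45*w^3 - 108*w^2 + 63*w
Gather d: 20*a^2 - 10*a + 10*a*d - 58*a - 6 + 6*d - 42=20*a^2 - 68*a + d*(10*a + 6) - 48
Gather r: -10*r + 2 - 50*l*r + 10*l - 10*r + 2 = 10*l + r*(-50*l - 20) + 4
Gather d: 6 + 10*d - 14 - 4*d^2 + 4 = -4*d^2 + 10*d - 4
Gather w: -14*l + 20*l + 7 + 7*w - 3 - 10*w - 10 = 6*l - 3*w - 6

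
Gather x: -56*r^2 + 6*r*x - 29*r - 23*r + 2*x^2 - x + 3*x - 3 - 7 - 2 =-56*r^2 - 52*r + 2*x^2 + x*(6*r + 2) - 12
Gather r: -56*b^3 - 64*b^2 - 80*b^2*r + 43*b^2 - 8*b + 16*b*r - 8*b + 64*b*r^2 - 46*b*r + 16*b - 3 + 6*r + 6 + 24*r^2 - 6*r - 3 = -56*b^3 - 21*b^2 + r^2*(64*b + 24) + r*(-80*b^2 - 30*b)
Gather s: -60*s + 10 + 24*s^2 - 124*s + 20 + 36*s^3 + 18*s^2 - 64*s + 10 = 36*s^3 + 42*s^2 - 248*s + 40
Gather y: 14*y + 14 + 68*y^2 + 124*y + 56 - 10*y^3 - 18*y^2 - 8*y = -10*y^3 + 50*y^2 + 130*y + 70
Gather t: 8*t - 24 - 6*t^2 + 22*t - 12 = -6*t^2 + 30*t - 36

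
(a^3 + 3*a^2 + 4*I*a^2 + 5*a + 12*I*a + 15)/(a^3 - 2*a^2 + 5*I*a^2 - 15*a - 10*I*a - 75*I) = (a - I)/(a - 5)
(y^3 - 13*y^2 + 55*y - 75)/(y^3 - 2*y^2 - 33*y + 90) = (y - 5)/(y + 6)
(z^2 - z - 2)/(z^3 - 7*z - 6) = (z - 2)/(z^2 - z - 6)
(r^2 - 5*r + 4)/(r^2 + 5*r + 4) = (r^2 - 5*r + 4)/(r^2 + 5*r + 4)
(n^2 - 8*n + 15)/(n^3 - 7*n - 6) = (n - 5)/(n^2 + 3*n + 2)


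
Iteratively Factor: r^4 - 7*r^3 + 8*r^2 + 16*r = (r + 1)*(r^3 - 8*r^2 + 16*r) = (r - 4)*(r + 1)*(r^2 - 4*r) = (r - 4)^2*(r + 1)*(r)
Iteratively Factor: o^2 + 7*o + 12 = (o + 4)*(o + 3)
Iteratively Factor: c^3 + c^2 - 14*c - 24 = (c + 3)*(c^2 - 2*c - 8) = (c + 2)*(c + 3)*(c - 4)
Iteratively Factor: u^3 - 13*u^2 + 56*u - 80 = (u - 4)*(u^2 - 9*u + 20) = (u - 5)*(u - 4)*(u - 4)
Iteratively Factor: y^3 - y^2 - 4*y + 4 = (y - 1)*(y^2 - 4) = (y - 1)*(y + 2)*(y - 2)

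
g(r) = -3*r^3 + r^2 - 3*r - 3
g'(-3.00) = -90.00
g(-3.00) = 96.00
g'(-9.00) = -750.00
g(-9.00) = 2292.00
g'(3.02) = -79.04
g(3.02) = -85.57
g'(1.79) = -28.26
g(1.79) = -22.37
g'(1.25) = -14.56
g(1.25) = -11.05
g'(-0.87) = -11.55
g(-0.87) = 2.34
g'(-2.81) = -79.68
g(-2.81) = 79.89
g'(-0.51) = -6.36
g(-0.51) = -0.81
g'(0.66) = -5.60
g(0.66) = -5.41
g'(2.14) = -39.94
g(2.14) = -34.24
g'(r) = -9*r^2 + 2*r - 3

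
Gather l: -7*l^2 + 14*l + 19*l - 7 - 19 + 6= -7*l^2 + 33*l - 20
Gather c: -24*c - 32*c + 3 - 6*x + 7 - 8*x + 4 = -56*c - 14*x + 14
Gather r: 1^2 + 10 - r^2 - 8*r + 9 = -r^2 - 8*r + 20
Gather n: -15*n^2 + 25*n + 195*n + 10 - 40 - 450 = -15*n^2 + 220*n - 480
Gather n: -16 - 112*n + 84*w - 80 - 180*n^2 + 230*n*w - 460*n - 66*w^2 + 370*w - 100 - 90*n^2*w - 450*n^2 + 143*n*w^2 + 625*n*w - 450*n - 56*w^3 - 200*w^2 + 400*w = n^2*(-90*w - 630) + n*(143*w^2 + 855*w - 1022) - 56*w^3 - 266*w^2 + 854*w - 196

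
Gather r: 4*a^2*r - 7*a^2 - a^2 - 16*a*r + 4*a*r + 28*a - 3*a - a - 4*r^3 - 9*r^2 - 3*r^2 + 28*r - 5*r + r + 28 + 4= -8*a^2 + 24*a - 4*r^3 - 12*r^2 + r*(4*a^2 - 12*a + 24) + 32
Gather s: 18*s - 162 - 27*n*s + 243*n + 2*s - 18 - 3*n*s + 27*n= 270*n + s*(20 - 30*n) - 180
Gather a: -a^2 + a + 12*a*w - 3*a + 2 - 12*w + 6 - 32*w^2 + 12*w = -a^2 + a*(12*w - 2) - 32*w^2 + 8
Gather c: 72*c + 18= 72*c + 18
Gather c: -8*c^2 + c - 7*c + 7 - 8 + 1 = -8*c^2 - 6*c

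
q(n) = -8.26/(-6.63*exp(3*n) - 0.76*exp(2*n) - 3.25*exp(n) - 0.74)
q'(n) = -8.26*(19.89*exp(3*n) + 1.52*exp(2*n) + 3.25*exp(n))/(-6.63*exp(3*n) - 0.76*exp(2*n) - 3.25*exp(n) - 0.74)^2 = (-164.2914*exp(2*n) - 12.5552*exp(n) - 26.845)*exp(n)/(6.63*exp(3*n) + 0.76*exp(2*n) + 3.25*exp(n) + 0.74)^2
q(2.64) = 0.00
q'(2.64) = -0.00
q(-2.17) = 7.30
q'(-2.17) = -2.72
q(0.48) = 0.23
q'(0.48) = -0.60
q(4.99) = 0.00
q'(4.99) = -0.00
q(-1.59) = 5.54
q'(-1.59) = -3.33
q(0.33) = 0.34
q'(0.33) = -0.83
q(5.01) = 0.00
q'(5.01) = -0.00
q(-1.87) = 6.44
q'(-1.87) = -3.06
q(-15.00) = 11.16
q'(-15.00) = 0.00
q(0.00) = 0.73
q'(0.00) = -1.57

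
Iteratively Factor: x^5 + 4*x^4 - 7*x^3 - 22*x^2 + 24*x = (x + 3)*(x^4 + x^3 - 10*x^2 + 8*x) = (x - 1)*(x + 3)*(x^3 + 2*x^2 - 8*x) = x*(x - 1)*(x + 3)*(x^2 + 2*x - 8) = x*(x - 1)*(x + 3)*(x + 4)*(x - 2)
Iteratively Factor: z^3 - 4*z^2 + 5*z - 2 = (z - 1)*(z^2 - 3*z + 2) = (z - 2)*(z - 1)*(z - 1)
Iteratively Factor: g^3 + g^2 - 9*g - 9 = (g - 3)*(g^2 + 4*g + 3) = (g - 3)*(g + 3)*(g + 1)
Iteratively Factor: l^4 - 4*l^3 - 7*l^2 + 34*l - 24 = (l + 3)*(l^3 - 7*l^2 + 14*l - 8) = (l - 1)*(l + 3)*(l^2 - 6*l + 8) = (l - 2)*(l - 1)*(l + 3)*(l - 4)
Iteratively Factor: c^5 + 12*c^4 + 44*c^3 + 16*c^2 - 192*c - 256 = (c + 4)*(c^4 + 8*c^3 + 12*c^2 - 32*c - 64) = (c + 4)^2*(c^3 + 4*c^2 - 4*c - 16) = (c + 2)*(c + 4)^2*(c^2 + 2*c - 8) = (c - 2)*(c + 2)*(c + 4)^2*(c + 4)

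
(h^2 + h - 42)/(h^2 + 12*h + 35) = (h - 6)/(h + 5)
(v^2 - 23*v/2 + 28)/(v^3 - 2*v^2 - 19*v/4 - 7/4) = 2*(v - 8)/(2*v^2 + 3*v + 1)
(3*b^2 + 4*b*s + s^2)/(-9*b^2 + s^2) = (b + s)/(-3*b + s)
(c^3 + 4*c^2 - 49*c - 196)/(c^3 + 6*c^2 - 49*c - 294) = (c + 4)/(c + 6)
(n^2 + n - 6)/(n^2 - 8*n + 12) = (n + 3)/(n - 6)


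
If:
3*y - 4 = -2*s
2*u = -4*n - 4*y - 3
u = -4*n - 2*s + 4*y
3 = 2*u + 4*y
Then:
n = -3/2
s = 25/12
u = 29/18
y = -1/18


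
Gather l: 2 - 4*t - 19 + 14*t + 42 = 10*t + 25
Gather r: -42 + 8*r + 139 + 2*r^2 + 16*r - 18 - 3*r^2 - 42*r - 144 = -r^2 - 18*r - 65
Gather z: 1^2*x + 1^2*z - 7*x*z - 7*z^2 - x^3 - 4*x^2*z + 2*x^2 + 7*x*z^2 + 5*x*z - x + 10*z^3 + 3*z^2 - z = -x^3 + 2*x^2 + 10*z^3 + z^2*(7*x - 4) + z*(-4*x^2 - 2*x)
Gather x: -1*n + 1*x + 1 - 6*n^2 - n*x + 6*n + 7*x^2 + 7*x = -6*n^2 + 5*n + 7*x^2 + x*(8 - n) + 1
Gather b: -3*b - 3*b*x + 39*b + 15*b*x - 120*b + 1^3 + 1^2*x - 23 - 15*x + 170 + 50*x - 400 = b*(12*x - 84) + 36*x - 252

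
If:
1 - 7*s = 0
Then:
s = 1/7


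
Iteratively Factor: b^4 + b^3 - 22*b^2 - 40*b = (b + 4)*(b^3 - 3*b^2 - 10*b) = (b + 2)*(b + 4)*(b^2 - 5*b) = (b - 5)*(b + 2)*(b + 4)*(b)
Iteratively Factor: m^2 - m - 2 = (m - 2)*(m + 1)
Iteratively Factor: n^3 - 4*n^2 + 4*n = (n)*(n^2 - 4*n + 4) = n*(n - 2)*(n - 2)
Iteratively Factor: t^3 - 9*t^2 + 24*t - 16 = (t - 4)*(t^2 - 5*t + 4) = (t - 4)*(t - 1)*(t - 4)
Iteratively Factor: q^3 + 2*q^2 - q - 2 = (q + 2)*(q^2 - 1) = (q + 1)*(q + 2)*(q - 1)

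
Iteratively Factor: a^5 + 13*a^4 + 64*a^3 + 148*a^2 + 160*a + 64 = (a + 4)*(a^4 + 9*a^3 + 28*a^2 + 36*a + 16) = (a + 2)*(a + 4)*(a^3 + 7*a^2 + 14*a + 8) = (a + 2)^2*(a + 4)*(a^2 + 5*a + 4) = (a + 2)^2*(a + 4)^2*(a + 1)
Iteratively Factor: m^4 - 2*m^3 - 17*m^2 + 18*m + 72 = (m + 2)*(m^3 - 4*m^2 - 9*m + 36) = (m - 3)*(m + 2)*(m^2 - m - 12) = (m - 3)*(m + 2)*(m + 3)*(m - 4)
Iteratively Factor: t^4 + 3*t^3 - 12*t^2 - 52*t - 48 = (t + 3)*(t^3 - 12*t - 16) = (t + 2)*(t + 3)*(t^2 - 2*t - 8) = (t + 2)^2*(t + 3)*(t - 4)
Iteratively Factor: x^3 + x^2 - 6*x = (x + 3)*(x^2 - 2*x) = (x - 2)*(x + 3)*(x)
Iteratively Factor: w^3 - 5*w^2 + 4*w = (w - 4)*(w^2 - w) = w*(w - 4)*(w - 1)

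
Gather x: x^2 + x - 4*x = x^2 - 3*x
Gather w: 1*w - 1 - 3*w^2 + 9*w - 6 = -3*w^2 + 10*w - 7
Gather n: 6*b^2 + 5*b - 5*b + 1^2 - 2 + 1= 6*b^2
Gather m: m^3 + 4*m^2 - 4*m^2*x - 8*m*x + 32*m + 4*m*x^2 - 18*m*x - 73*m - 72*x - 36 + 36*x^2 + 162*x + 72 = m^3 + m^2*(4 - 4*x) + m*(4*x^2 - 26*x - 41) + 36*x^2 + 90*x + 36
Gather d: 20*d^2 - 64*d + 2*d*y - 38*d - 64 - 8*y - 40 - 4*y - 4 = 20*d^2 + d*(2*y - 102) - 12*y - 108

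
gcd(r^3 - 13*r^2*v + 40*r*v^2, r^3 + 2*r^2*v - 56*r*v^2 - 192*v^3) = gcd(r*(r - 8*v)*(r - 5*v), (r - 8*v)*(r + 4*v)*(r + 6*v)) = r - 8*v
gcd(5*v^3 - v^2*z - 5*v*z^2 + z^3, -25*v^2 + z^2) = -5*v + z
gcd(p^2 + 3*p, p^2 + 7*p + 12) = p + 3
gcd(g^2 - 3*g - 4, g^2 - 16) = g - 4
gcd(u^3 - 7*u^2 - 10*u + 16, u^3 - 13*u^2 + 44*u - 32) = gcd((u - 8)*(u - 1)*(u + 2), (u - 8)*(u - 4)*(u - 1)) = u^2 - 9*u + 8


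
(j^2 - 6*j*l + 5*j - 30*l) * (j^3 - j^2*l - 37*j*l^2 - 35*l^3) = j^5 - 7*j^4*l + 5*j^4 - 31*j^3*l^2 - 35*j^3*l + 187*j^2*l^3 - 155*j^2*l^2 + 210*j*l^4 + 935*j*l^3 + 1050*l^4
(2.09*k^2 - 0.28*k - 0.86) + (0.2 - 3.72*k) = 2.09*k^2 - 4.0*k - 0.66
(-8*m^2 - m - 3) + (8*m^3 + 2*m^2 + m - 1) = 8*m^3 - 6*m^2 - 4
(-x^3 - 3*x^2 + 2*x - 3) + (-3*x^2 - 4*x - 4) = -x^3 - 6*x^2 - 2*x - 7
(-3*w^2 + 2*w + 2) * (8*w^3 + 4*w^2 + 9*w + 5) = -24*w^5 + 4*w^4 - 3*w^3 + 11*w^2 + 28*w + 10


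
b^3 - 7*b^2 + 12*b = b*(b - 4)*(b - 3)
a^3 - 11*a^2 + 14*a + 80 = (a - 8)*(a - 5)*(a + 2)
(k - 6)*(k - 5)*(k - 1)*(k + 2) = k^4 - 10*k^3 + 17*k^2 + 52*k - 60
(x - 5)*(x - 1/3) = x^2 - 16*x/3 + 5/3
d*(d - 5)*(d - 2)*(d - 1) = d^4 - 8*d^3 + 17*d^2 - 10*d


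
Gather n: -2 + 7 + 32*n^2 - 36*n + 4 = 32*n^2 - 36*n + 9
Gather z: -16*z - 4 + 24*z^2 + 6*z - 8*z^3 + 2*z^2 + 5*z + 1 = -8*z^3 + 26*z^2 - 5*z - 3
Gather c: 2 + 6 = 8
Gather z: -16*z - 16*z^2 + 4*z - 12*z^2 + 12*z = -28*z^2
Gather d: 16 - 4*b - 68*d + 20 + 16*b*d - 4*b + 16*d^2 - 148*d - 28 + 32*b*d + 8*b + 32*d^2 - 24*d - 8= 48*d^2 + d*(48*b - 240)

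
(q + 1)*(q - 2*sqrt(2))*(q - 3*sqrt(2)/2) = q^3 - 7*sqrt(2)*q^2/2 + q^2 - 7*sqrt(2)*q/2 + 6*q + 6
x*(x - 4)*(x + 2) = x^3 - 2*x^2 - 8*x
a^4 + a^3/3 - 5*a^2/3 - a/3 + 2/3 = (a - 1)*(a - 2/3)*(a + 1)^2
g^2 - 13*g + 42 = (g - 7)*(g - 6)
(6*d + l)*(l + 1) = 6*d*l + 6*d + l^2 + l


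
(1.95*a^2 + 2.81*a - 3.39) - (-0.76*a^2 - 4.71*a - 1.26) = 2.71*a^2 + 7.52*a - 2.13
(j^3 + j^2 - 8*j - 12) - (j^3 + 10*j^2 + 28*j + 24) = -9*j^2 - 36*j - 36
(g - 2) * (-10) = 20 - 10*g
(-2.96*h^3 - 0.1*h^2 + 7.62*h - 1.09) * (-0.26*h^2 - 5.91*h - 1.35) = 0.7696*h^5 + 17.5196*h^4 + 2.6058*h^3 - 44.6158*h^2 - 3.8451*h + 1.4715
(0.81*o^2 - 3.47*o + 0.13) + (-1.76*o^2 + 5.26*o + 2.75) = -0.95*o^2 + 1.79*o + 2.88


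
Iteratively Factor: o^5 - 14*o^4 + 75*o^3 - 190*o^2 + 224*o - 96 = (o - 3)*(o^4 - 11*o^3 + 42*o^2 - 64*o + 32) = (o - 3)*(o - 2)*(o^3 - 9*o^2 + 24*o - 16) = (o - 3)*(o - 2)*(o - 1)*(o^2 - 8*o + 16) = (o - 4)*(o - 3)*(o - 2)*(o - 1)*(o - 4)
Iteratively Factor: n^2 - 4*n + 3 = (n - 1)*(n - 3)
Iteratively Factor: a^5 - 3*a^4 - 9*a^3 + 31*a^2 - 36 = (a + 1)*(a^4 - 4*a^3 - 5*a^2 + 36*a - 36) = (a + 1)*(a + 3)*(a^3 - 7*a^2 + 16*a - 12) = (a - 3)*(a + 1)*(a + 3)*(a^2 - 4*a + 4) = (a - 3)*(a - 2)*(a + 1)*(a + 3)*(a - 2)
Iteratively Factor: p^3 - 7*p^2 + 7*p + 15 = (p - 5)*(p^2 - 2*p - 3) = (p - 5)*(p + 1)*(p - 3)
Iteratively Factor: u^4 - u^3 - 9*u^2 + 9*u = (u + 3)*(u^3 - 4*u^2 + 3*u) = u*(u + 3)*(u^2 - 4*u + 3) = u*(u - 1)*(u + 3)*(u - 3)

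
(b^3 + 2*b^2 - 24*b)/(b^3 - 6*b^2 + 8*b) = (b + 6)/(b - 2)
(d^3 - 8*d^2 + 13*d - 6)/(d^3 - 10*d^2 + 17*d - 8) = (d - 6)/(d - 8)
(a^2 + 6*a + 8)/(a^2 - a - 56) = (a^2 + 6*a + 8)/(a^2 - a - 56)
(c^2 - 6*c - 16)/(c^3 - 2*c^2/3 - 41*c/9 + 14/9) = 9*(c - 8)/(9*c^2 - 24*c + 7)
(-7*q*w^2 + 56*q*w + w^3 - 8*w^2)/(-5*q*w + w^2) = (7*q*w - 56*q - w^2 + 8*w)/(5*q - w)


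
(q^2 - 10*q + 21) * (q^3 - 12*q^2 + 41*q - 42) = q^5 - 22*q^4 + 182*q^3 - 704*q^2 + 1281*q - 882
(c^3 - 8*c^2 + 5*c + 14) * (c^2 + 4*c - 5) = c^5 - 4*c^4 - 32*c^3 + 74*c^2 + 31*c - 70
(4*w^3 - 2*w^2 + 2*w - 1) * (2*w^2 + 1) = 8*w^5 - 4*w^4 + 8*w^3 - 4*w^2 + 2*w - 1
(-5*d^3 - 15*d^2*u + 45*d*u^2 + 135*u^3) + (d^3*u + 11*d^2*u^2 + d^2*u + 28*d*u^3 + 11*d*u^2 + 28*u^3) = d^3*u - 5*d^3 + 11*d^2*u^2 - 14*d^2*u + 28*d*u^3 + 56*d*u^2 + 163*u^3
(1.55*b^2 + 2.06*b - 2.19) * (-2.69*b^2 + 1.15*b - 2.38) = -4.1695*b^4 - 3.7589*b^3 + 4.5711*b^2 - 7.4213*b + 5.2122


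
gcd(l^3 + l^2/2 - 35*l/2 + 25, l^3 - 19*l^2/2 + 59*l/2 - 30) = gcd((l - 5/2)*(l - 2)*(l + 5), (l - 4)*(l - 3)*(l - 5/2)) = l - 5/2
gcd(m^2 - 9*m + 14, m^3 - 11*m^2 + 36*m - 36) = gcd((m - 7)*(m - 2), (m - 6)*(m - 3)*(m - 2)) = m - 2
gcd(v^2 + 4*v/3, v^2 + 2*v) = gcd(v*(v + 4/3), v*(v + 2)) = v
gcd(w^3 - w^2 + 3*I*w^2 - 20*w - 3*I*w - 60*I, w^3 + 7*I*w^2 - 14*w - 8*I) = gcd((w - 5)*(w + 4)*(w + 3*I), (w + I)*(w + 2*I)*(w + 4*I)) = 1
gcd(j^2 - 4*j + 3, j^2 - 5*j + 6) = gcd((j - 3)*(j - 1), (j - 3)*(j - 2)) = j - 3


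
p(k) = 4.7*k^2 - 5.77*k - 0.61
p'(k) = 9.4*k - 5.77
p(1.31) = -0.10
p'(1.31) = 6.54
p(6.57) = 164.36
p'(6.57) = 55.99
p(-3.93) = 94.66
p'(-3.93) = -42.71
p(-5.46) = 171.01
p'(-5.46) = -57.09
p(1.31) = -0.10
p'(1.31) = 6.54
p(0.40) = -2.17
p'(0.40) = -2.01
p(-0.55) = 3.99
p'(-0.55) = -10.94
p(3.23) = 29.79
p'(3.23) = 24.59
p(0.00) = -0.61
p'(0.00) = -5.77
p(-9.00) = 432.02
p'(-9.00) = -90.37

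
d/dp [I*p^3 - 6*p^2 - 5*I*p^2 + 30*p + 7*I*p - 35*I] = 3*I*p^2 - 12*p - 10*I*p + 30 + 7*I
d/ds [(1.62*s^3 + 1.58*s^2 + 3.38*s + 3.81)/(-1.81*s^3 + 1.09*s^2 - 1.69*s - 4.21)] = (-1.77635683940025e-15*s^5 + 4.6256*s^4 + 6.76*s^3 - 6.1267*s^2 - 21.6094*s - 7.7909)/(3.2761*s^6 - 3.9458*s^5 + 7.3059*s^4 + 11.556*s^3 - 6.3217*s^2 + 14.2298*s + 17.7241)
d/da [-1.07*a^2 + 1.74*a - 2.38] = 1.74 - 2.14*a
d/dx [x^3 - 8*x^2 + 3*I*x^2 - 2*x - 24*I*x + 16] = 3*x^2 + x*(-16 + 6*I) - 2 - 24*I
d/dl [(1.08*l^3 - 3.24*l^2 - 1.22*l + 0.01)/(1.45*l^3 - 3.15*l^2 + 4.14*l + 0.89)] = (8.88178419700125e-16*l^5 + 1.296*l^4 + 12.4804*l^3 - 14.4165*l^2 - 5.7042*l - 1.1272)/(2.1025*l^6 - 9.135*l^5 + 21.9285*l^4 - 23.501*l^3 + 11.5326*l^2 + 7.3692*l + 0.7921)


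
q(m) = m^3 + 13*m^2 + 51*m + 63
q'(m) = 3*m^2 + 26*m + 51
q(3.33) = 413.91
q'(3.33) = 170.85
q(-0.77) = 30.98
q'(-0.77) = 32.76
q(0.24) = 76.00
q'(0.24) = 57.41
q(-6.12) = 8.57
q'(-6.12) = 4.24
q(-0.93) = 26.01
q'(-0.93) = 29.41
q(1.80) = 202.75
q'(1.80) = 107.52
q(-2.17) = 3.33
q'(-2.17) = 8.71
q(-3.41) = 0.60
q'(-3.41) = -2.78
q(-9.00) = -72.00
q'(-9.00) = 60.00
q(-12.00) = -405.00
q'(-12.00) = 171.00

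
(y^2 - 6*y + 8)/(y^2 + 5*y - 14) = (y - 4)/(y + 7)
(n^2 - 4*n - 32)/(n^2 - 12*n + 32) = (n + 4)/(n - 4)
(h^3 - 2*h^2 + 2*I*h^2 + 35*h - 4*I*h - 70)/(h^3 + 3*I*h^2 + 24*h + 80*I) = (h^2 + h*(-2 + 7*I) - 14*I)/(h^2 + 8*I*h - 16)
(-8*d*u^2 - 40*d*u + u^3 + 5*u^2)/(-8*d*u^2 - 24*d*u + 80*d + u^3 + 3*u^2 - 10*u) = u/(u - 2)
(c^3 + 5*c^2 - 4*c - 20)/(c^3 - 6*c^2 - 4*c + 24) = (c + 5)/(c - 6)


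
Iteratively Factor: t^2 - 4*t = (t)*(t - 4)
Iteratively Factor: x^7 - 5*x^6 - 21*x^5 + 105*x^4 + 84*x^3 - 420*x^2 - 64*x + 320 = (x - 1)*(x^6 - 4*x^5 - 25*x^4 + 80*x^3 + 164*x^2 - 256*x - 320) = (x - 1)*(x + 1)*(x^5 - 5*x^4 - 20*x^3 + 100*x^2 + 64*x - 320) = (x - 1)*(x + 1)*(x + 2)*(x^4 - 7*x^3 - 6*x^2 + 112*x - 160) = (x - 4)*(x - 1)*(x + 1)*(x + 2)*(x^3 - 3*x^2 - 18*x + 40) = (x - 4)*(x - 1)*(x + 1)*(x + 2)*(x + 4)*(x^2 - 7*x + 10) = (x - 4)*(x - 2)*(x - 1)*(x + 1)*(x + 2)*(x + 4)*(x - 5)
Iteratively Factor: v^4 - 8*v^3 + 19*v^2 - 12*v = (v - 3)*(v^3 - 5*v^2 + 4*v) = v*(v - 3)*(v^2 - 5*v + 4) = v*(v - 4)*(v - 3)*(v - 1)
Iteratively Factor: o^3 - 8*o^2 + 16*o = (o - 4)*(o^2 - 4*o) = (o - 4)^2*(o)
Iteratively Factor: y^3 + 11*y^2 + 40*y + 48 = (y + 3)*(y^2 + 8*y + 16) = (y + 3)*(y + 4)*(y + 4)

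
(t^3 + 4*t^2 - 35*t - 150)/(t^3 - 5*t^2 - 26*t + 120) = (t + 5)/(t - 4)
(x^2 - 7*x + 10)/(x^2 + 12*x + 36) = (x^2 - 7*x + 10)/(x^2 + 12*x + 36)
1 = 1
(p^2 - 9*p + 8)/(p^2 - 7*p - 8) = (p - 1)/(p + 1)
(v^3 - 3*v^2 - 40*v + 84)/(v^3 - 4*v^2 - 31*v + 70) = (v + 6)/(v + 5)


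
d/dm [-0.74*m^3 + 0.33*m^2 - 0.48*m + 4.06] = -2.22*m^2 + 0.66*m - 0.48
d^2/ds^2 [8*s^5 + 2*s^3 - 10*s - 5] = 160*s^3 + 12*s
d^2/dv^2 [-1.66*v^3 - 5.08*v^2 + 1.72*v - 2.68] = -9.96*v - 10.16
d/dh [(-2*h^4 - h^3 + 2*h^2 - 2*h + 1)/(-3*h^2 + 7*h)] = (12*h^5 - 39*h^4 - 14*h^3 + 8*h^2 + 6*h - 7)/(h^2*(9*h^2 - 42*h + 49))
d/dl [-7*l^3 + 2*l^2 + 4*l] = -21*l^2 + 4*l + 4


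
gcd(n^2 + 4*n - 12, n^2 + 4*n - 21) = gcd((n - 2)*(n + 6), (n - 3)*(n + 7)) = 1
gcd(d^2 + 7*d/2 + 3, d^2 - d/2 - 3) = d + 3/2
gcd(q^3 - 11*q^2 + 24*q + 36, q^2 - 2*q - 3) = q + 1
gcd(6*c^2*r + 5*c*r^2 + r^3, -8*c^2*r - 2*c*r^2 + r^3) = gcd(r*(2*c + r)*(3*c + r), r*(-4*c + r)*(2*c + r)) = 2*c*r + r^2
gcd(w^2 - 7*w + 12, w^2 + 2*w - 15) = w - 3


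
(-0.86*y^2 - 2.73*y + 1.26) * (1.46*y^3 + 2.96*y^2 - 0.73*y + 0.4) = -1.2556*y^5 - 6.5314*y^4 - 5.6134*y^3 + 5.3785*y^2 - 2.0118*y + 0.504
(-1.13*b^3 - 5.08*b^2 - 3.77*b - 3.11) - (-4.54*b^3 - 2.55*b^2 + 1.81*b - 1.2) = 3.41*b^3 - 2.53*b^2 - 5.58*b - 1.91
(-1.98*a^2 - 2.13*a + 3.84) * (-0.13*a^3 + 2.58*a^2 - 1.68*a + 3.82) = 0.2574*a^5 - 4.8315*a^4 - 2.6682*a^3 + 5.922*a^2 - 14.5878*a + 14.6688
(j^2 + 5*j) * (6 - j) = -j^3 + j^2 + 30*j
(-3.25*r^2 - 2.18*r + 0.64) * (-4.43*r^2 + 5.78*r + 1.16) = 14.3975*r^4 - 9.1276*r^3 - 19.2056*r^2 + 1.1704*r + 0.7424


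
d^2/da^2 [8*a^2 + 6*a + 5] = 16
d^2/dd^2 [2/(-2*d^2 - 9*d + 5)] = 4*(4*d^2 + 18*d - (4*d + 9)^2 - 10)/(2*d^2 + 9*d - 5)^3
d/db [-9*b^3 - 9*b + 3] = -27*b^2 - 9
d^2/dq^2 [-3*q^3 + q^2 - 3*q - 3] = 2 - 18*q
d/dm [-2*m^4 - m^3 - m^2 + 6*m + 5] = -8*m^3 - 3*m^2 - 2*m + 6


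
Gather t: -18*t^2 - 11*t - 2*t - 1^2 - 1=-18*t^2 - 13*t - 2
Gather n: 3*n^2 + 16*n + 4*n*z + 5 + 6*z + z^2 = 3*n^2 + n*(4*z + 16) + z^2 + 6*z + 5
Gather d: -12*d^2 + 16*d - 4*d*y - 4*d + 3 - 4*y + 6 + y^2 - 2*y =-12*d^2 + d*(12 - 4*y) + y^2 - 6*y + 9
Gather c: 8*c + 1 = 8*c + 1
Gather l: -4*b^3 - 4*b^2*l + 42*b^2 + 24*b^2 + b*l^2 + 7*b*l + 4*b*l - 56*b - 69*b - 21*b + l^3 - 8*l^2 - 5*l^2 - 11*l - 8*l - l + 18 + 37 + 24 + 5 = -4*b^3 + 66*b^2 - 146*b + l^3 + l^2*(b - 13) + l*(-4*b^2 + 11*b - 20) + 84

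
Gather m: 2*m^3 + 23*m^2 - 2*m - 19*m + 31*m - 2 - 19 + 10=2*m^3 + 23*m^2 + 10*m - 11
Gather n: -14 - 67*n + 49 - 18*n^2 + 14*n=-18*n^2 - 53*n + 35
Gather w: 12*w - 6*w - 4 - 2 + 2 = 6*w - 4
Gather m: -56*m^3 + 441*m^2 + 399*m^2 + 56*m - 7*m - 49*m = -56*m^3 + 840*m^2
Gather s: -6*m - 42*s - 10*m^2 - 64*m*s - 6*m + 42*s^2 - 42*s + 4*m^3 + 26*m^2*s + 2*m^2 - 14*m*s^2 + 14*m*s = 4*m^3 - 8*m^2 - 12*m + s^2*(42 - 14*m) + s*(26*m^2 - 50*m - 84)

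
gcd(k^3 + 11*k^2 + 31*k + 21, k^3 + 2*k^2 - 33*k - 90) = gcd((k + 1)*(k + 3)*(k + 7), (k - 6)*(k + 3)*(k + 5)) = k + 3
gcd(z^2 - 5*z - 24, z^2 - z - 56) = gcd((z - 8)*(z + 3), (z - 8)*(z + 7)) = z - 8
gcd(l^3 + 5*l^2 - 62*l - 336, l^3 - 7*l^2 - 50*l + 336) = l^2 - l - 56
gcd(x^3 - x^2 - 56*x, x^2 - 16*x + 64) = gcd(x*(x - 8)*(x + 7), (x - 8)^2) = x - 8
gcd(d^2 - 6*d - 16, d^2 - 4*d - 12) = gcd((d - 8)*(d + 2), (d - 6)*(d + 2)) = d + 2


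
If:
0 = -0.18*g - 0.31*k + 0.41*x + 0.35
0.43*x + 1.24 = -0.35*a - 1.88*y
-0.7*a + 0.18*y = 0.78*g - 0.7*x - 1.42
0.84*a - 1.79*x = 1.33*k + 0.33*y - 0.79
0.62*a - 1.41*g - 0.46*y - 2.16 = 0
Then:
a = 2.30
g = -0.13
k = 1.77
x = 0.42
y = -1.18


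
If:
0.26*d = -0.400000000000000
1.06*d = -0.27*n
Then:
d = -1.54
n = 6.04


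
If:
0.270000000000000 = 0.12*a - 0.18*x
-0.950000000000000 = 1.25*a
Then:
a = -0.76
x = -2.01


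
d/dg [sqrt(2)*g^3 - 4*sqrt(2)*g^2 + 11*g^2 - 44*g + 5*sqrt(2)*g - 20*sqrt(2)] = 3*sqrt(2)*g^2 - 8*sqrt(2)*g + 22*g - 44 + 5*sqrt(2)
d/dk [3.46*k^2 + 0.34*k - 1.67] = 6.92*k + 0.34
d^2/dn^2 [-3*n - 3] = 0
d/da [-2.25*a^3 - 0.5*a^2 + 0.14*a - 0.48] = -6.75*a^2 - 1.0*a + 0.14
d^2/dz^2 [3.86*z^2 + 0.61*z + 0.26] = 7.72000000000000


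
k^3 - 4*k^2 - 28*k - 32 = (k - 8)*(k + 2)^2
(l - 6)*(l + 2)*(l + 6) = l^3 + 2*l^2 - 36*l - 72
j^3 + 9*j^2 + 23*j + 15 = (j + 1)*(j + 3)*(j + 5)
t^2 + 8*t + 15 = (t + 3)*(t + 5)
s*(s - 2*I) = s^2 - 2*I*s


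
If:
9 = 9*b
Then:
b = 1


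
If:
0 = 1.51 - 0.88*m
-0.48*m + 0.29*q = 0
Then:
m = 1.72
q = 2.84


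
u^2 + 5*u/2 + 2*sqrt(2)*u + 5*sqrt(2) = (u + 5/2)*(u + 2*sqrt(2))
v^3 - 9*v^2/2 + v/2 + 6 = (v - 4)*(v - 3/2)*(v + 1)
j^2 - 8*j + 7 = (j - 7)*(j - 1)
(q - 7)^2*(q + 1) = q^3 - 13*q^2 + 35*q + 49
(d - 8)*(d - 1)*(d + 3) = d^3 - 6*d^2 - 19*d + 24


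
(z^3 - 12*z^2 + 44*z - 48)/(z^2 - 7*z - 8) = (-z^3 + 12*z^2 - 44*z + 48)/(-z^2 + 7*z + 8)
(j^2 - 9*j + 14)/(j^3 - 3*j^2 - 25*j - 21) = (j - 2)/(j^2 + 4*j + 3)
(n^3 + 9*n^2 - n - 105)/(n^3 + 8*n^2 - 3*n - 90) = (n + 7)/(n + 6)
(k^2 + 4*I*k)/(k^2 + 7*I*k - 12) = k/(k + 3*I)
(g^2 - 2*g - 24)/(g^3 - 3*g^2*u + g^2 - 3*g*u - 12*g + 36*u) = (6 - g)/(-g^2 + 3*g*u + 3*g - 9*u)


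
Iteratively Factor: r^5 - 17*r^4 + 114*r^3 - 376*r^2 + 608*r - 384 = (r - 3)*(r^4 - 14*r^3 + 72*r^2 - 160*r + 128) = (r - 3)*(r - 2)*(r^3 - 12*r^2 + 48*r - 64) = (r - 4)*(r - 3)*(r - 2)*(r^2 - 8*r + 16) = (r - 4)^2*(r - 3)*(r - 2)*(r - 4)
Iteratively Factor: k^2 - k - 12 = (k - 4)*(k + 3)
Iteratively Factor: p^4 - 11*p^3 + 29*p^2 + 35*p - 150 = (p + 2)*(p^3 - 13*p^2 + 55*p - 75) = (p - 5)*(p + 2)*(p^2 - 8*p + 15) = (p - 5)^2*(p + 2)*(p - 3)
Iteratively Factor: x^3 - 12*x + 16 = (x - 2)*(x^2 + 2*x - 8) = (x - 2)*(x + 4)*(x - 2)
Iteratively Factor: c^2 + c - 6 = (c + 3)*(c - 2)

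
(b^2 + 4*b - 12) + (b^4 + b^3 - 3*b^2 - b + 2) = b^4 + b^3 - 2*b^2 + 3*b - 10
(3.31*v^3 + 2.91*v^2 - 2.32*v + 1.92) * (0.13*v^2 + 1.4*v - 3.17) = 0.4303*v^5 + 5.0123*v^4 - 6.7203*v^3 - 12.2231*v^2 + 10.0424*v - 6.0864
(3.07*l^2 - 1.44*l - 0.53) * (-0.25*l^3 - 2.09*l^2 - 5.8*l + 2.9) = -0.7675*l^5 - 6.0563*l^4 - 14.6639*l^3 + 18.3627*l^2 - 1.102*l - 1.537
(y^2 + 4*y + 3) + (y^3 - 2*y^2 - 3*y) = y^3 - y^2 + y + 3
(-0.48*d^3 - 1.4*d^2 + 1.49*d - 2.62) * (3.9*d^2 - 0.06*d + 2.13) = -1.872*d^5 - 5.4312*d^4 + 4.8726*d^3 - 13.2894*d^2 + 3.3309*d - 5.5806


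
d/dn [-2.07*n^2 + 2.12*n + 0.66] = 2.12 - 4.14*n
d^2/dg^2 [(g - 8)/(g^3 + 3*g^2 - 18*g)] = 6*(g*(g^2 + 3*g - 18)*(-g^2 - 2*g - (g - 8)*(g + 1) + 6) + 3*(g - 8)*(g^2 + 2*g - 6)^2)/(g^3*(g^2 + 3*g - 18)^3)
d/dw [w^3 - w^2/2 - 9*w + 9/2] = 3*w^2 - w - 9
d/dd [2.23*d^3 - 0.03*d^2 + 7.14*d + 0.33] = 6.69*d^2 - 0.06*d + 7.14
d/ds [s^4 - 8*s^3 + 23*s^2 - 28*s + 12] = 4*s^3 - 24*s^2 + 46*s - 28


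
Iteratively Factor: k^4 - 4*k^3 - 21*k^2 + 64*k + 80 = (k - 4)*(k^3 - 21*k - 20) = (k - 5)*(k - 4)*(k^2 + 5*k + 4) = (k - 5)*(k - 4)*(k + 1)*(k + 4)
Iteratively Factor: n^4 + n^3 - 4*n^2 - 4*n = (n - 2)*(n^3 + 3*n^2 + 2*n) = n*(n - 2)*(n^2 + 3*n + 2) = n*(n - 2)*(n + 1)*(n + 2)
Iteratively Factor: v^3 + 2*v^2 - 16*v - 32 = (v + 2)*(v^2 - 16) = (v + 2)*(v + 4)*(v - 4)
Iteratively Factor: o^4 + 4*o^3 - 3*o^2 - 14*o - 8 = (o + 1)*(o^3 + 3*o^2 - 6*o - 8) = (o + 1)*(o + 4)*(o^2 - o - 2) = (o - 2)*(o + 1)*(o + 4)*(o + 1)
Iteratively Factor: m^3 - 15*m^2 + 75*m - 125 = (m - 5)*(m^2 - 10*m + 25) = (m - 5)^2*(m - 5)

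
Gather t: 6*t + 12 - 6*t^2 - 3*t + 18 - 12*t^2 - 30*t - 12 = -18*t^2 - 27*t + 18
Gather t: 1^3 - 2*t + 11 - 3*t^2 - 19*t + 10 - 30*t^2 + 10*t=-33*t^2 - 11*t + 22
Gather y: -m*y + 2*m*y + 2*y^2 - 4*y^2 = m*y - 2*y^2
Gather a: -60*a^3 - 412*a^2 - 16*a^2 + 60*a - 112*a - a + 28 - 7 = -60*a^3 - 428*a^2 - 53*a + 21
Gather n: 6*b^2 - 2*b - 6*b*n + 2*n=6*b^2 - 2*b + n*(2 - 6*b)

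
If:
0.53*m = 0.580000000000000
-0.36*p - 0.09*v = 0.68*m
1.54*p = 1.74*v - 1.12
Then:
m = 1.09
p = -1.82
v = -0.97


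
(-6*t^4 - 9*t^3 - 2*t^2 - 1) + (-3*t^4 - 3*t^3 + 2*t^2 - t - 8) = -9*t^4 - 12*t^3 - t - 9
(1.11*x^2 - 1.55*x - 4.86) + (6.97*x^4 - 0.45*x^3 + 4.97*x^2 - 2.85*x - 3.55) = 6.97*x^4 - 0.45*x^3 + 6.08*x^2 - 4.4*x - 8.41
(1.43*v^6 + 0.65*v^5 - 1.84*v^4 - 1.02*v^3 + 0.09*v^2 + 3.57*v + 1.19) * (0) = 0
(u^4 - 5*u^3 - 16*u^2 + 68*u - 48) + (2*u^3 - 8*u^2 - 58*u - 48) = u^4 - 3*u^3 - 24*u^2 + 10*u - 96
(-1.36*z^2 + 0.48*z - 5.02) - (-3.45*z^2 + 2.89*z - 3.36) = 2.09*z^2 - 2.41*z - 1.66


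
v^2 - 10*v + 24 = (v - 6)*(v - 4)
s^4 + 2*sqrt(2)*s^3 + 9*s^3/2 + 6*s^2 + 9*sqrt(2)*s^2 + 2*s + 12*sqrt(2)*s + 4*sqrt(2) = (s + 1/2)*(s + 2)^2*(s + 2*sqrt(2))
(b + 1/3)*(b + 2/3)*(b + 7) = b^3 + 8*b^2 + 65*b/9 + 14/9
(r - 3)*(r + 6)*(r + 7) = r^3 + 10*r^2 + 3*r - 126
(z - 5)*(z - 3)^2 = z^3 - 11*z^2 + 39*z - 45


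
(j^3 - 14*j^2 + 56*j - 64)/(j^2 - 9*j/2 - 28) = 2*(j^2 - 6*j + 8)/(2*j + 7)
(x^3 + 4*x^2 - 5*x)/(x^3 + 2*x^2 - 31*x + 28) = x*(x + 5)/(x^2 + 3*x - 28)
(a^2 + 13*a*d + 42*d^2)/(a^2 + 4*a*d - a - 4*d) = (a^2 + 13*a*d + 42*d^2)/(a^2 + 4*a*d - a - 4*d)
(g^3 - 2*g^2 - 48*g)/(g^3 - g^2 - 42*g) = (g - 8)/(g - 7)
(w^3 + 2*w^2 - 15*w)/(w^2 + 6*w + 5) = w*(w - 3)/(w + 1)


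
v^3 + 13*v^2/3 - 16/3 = (v - 1)*(v + 4/3)*(v + 4)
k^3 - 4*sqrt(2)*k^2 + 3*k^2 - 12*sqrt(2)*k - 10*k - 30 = (k + 3)*(k - 5*sqrt(2))*(k + sqrt(2))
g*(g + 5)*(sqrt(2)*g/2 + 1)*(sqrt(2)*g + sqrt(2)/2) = g^4 + sqrt(2)*g^3 + 11*g^3/2 + 5*g^2/2 + 11*sqrt(2)*g^2/2 + 5*sqrt(2)*g/2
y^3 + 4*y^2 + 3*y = y*(y + 1)*(y + 3)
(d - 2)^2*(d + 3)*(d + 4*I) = d^4 - d^3 + 4*I*d^3 - 8*d^2 - 4*I*d^2 + 12*d - 32*I*d + 48*I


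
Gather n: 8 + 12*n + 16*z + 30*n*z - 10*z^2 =n*(30*z + 12) - 10*z^2 + 16*z + 8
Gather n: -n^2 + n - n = -n^2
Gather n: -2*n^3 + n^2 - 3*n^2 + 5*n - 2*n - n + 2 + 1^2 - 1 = -2*n^3 - 2*n^2 + 2*n + 2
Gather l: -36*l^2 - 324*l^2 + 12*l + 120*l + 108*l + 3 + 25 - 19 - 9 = -360*l^2 + 240*l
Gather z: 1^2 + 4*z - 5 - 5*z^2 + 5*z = -5*z^2 + 9*z - 4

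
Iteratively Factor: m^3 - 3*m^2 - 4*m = (m - 4)*(m^2 + m) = (m - 4)*(m + 1)*(m)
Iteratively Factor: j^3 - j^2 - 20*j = (j - 5)*(j^2 + 4*j) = j*(j - 5)*(j + 4)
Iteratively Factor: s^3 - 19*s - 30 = (s + 2)*(s^2 - 2*s - 15) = (s - 5)*(s + 2)*(s + 3)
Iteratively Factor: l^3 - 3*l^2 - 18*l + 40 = (l - 5)*(l^2 + 2*l - 8) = (l - 5)*(l - 2)*(l + 4)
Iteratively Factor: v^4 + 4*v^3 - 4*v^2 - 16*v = (v + 2)*(v^3 + 2*v^2 - 8*v) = v*(v + 2)*(v^2 + 2*v - 8) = v*(v + 2)*(v + 4)*(v - 2)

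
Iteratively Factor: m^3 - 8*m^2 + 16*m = (m - 4)*(m^2 - 4*m) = m*(m - 4)*(m - 4)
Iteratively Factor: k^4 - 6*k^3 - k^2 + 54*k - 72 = (k - 4)*(k^3 - 2*k^2 - 9*k + 18) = (k - 4)*(k - 3)*(k^2 + k - 6) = (k - 4)*(k - 3)*(k - 2)*(k + 3)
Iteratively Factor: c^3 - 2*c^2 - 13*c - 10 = (c + 1)*(c^2 - 3*c - 10) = (c + 1)*(c + 2)*(c - 5)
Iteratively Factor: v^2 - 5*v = (v - 5)*(v)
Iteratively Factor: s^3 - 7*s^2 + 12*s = (s - 3)*(s^2 - 4*s) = (s - 4)*(s - 3)*(s)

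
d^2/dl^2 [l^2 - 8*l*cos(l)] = 8*l*cos(l) + 16*sin(l) + 2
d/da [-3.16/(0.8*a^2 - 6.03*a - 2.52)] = (5.056*a - 19.0548)/(-0.8*a^2 + 6.03*a + 2.52)^2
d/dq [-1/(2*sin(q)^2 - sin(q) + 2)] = (4*sin(q) - 1)*cos(q)/(-sin(q) - cos(2*q) + 3)^2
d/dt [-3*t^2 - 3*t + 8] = -6*t - 3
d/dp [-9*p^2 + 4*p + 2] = 4 - 18*p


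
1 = 1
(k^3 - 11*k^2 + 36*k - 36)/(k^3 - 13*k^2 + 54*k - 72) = (k - 2)/(k - 4)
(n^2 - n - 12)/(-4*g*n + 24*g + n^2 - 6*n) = (-n^2 + n + 12)/(4*g*n - 24*g - n^2 + 6*n)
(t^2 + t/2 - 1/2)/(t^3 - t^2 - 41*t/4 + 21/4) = 2*(t + 1)/(2*t^2 - t - 21)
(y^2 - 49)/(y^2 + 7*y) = (y - 7)/y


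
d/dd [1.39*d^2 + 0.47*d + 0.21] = 2.78*d + 0.47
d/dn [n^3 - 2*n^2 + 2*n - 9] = 3*n^2 - 4*n + 2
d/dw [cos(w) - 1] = -sin(w)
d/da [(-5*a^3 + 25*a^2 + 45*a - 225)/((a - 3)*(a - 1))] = 5*(-a^2 + 2*a - 17)/(a^2 - 2*a + 1)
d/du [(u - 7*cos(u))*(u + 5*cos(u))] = 2*u*sin(u) + 2*u + 35*sin(2*u) - 2*cos(u)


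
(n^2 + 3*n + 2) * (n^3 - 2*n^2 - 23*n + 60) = n^5 + n^4 - 27*n^3 - 13*n^2 + 134*n + 120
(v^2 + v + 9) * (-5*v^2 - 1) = -5*v^4 - 5*v^3 - 46*v^2 - v - 9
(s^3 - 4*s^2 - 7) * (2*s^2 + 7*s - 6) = 2*s^5 - s^4 - 34*s^3 + 10*s^2 - 49*s + 42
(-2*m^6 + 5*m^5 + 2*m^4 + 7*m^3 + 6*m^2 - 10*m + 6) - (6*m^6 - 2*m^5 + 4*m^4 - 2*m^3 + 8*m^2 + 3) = -8*m^6 + 7*m^5 - 2*m^4 + 9*m^3 - 2*m^2 - 10*m + 3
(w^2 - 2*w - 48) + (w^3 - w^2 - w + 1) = w^3 - 3*w - 47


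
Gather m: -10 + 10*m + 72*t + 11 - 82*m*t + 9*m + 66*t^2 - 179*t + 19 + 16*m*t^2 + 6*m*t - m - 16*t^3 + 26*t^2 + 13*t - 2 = m*(16*t^2 - 76*t + 18) - 16*t^3 + 92*t^2 - 94*t + 18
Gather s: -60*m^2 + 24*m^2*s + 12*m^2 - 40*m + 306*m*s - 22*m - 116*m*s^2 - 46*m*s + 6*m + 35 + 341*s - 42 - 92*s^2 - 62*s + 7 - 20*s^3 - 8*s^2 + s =-48*m^2 - 56*m - 20*s^3 + s^2*(-116*m - 100) + s*(24*m^2 + 260*m + 280)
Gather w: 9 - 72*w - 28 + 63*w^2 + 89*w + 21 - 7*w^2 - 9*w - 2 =56*w^2 + 8*w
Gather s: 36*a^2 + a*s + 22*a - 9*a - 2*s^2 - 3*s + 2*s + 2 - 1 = 36*a^2 + 13*a - 2*s^2 + s*(a - 1) + 1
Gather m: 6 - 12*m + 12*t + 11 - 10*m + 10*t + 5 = -22*m + 22*t + 22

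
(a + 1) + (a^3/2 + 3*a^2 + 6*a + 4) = a^3/2 + 3*a^2 + 7*a + 5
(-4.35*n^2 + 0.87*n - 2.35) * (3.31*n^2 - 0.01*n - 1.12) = -14.3985*n^4 + 2.9232*n^3 - 2.9152*n^2 - 0.9509*n + 2.632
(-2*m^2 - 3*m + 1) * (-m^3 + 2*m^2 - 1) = 2*m^5 - m^4 - 7*m^3 + 4*m^2 + 3*m - 1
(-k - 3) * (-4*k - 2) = 4*k^2 + 14*k + 6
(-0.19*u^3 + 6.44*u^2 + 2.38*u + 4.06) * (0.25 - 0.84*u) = 0.1596*u^4 - 5.4571*u^3 - 0.3892*u^2 - 2.8154*u + 1.015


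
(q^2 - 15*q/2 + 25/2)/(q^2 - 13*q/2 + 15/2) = (2*q - 5)/(2*q - 3)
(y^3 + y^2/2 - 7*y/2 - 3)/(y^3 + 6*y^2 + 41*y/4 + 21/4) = 2*(y - 2)/(2*y + 7)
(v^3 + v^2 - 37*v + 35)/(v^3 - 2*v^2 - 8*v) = (-v^3 - v^2 + 37*v - 35)/(v*(-v^2 + 2*v + 8))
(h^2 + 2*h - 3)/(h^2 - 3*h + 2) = (h + 3)/(h - 2)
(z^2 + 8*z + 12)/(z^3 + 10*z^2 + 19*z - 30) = (z + 2)/(z^2 + 4*z - 5)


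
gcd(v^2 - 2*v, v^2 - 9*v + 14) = v - 2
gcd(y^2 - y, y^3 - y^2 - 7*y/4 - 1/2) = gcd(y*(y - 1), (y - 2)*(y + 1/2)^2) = 1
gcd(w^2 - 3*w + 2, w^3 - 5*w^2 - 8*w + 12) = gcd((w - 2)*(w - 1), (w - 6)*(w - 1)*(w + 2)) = w - 1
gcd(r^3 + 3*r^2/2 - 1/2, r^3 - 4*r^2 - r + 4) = r + 1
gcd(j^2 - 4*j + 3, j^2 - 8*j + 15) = j - 3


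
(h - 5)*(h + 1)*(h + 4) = h^3 - 21*h - 20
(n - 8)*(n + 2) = n^2 - 6*n - 16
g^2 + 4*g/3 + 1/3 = (g + 1/3)*(g + 1)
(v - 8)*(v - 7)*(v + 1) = v^3 - 14*v^2 + 41*v + 56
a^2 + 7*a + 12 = (a + 3)*(a + 4)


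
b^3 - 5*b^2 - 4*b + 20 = (b - 5)*(b - 2)*(b + 2)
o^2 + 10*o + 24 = (o + 4)*(o + 6)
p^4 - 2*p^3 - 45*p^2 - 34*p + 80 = (p - 8)*(p - 1)*(p + 2)*(p + 5)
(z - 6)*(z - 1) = z^2 - 7*z + 6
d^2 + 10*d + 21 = (d + 3)*(d + 7)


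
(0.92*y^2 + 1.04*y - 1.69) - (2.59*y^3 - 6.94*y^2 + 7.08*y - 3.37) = -2.59*y^3 + 7.86*y^2 - 6.04*y + 1.68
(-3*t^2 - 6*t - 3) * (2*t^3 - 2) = -6*t^5 - 12*t^4 - 6*t^3 + 6*t^2 + 12*t + 6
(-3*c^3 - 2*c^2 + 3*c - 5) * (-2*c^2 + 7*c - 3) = 6*c^5 - 17*c^4 - 11*c^3 + 37*c^2 - 44*c + 15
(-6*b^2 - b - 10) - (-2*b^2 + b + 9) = -4*b^2 - 2*b - 19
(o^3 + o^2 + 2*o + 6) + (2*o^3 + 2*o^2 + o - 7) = 3*o^3 + 3*o^2 + 3*o - 1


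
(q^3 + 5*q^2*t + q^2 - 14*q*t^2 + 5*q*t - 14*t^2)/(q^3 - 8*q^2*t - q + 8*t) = (q^2 + 5*q*t - 14*t^2)/(q^2 - 8*q*t - q + 8*t)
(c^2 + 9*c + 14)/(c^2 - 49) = (c + 2)/(c - 7)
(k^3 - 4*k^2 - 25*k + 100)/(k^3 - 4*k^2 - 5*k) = (k^2 + k - 20)/(k*(k + 1))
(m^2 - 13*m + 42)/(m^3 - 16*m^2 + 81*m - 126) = 1/(m - 3)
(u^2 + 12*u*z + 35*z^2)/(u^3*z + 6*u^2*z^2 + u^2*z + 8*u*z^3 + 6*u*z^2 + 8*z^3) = (u^2 + 12*u*z + 35*z^2)/(z*(u^3 + 6*u^2*z + u^2 + 8*u*z^2 + 6*u*z + 8*z^2))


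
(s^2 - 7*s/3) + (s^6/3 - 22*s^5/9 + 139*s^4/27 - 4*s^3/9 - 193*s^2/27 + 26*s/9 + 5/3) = s^6/3 - 22*s^5/9 + 139*s^4/27 - 4*s^3/9 - 166*s^2/27 + 5*s/9 + 5/3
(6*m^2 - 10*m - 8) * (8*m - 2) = 48*m^3 - 92*m^2 - 44*m + 16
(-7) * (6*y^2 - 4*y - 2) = -42*y^2 + 28*y + 14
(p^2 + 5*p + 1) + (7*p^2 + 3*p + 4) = 8*p^2 + 8*p + 5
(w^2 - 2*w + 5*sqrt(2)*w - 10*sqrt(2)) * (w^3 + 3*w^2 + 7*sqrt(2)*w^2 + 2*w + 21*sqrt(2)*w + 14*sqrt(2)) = w^5 + w^4 + 12*sqrt(2)*w^4 + 12*sqrt(2)*w^3 + 66*w^3 - 48*sqrt(2)*w^2 + 66*w^2 - 280*w - 48*sqrt(2)*w - 280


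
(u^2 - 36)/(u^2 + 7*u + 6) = (u - 6)/(u + 1)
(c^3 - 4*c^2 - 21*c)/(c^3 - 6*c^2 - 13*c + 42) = c/(c - 2)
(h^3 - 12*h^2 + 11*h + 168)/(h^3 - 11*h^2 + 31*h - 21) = (h^2 - 5*h - 24)/(h^2 - 4*h + 3)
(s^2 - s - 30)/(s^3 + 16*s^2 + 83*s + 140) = (s - 6)/(s^2 + 11*s + 28)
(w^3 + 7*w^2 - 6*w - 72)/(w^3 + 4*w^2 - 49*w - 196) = (w^2 + 3*w - 18)/(w^2 - 49)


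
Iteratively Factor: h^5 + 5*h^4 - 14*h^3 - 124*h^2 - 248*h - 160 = (h + 2)*(h^4 + 3*h^3 - 20*h^2 - 84*h - 80) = (h + 2)*(h + 4)*(h^3 - h^2 - 16*h - 20) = (h + 2)^2*(h + 4)*(h^2 - 3*h - 10) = (h - 5)*(h + 2)^2*(h + 4)*(h + 2)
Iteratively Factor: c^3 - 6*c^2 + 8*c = (c - 4)*(c^2 - 2*c) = c*(c - 4)*(c - 2)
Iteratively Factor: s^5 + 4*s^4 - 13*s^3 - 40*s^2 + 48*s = (s)*(s^4 + 4*s^3 - 13*s^2 - 40*s + 48) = s*(s - 3)*(s^3 + 7*s^2 + 8*s - 16) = s*(s - 3)*(s + 4)*(s^2 + 3*s - 4) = s*(s - 3)*(s + 4)^2*(s - 1)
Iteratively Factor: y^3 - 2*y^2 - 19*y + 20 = (y - 1)*(y^2 - y - 20) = (y - 1)*(y + 4)*(y - 5)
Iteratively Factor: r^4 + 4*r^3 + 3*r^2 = (r)*(r^3 + 4*r^2 + 3*r) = r*(r + 1)*(r^2 + 3*r) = r*(r + 1)*(r + 3)*(r)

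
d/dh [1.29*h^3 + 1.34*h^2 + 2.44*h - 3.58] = 3.87*h^2 + 2.68*h + 2.44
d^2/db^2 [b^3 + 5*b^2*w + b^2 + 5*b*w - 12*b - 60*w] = 6*b + 10*w + 2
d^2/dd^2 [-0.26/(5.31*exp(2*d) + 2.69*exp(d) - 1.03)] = ((5.5224*exp(d) + 0.6994)*(5.31*exp(2*d) + 2.69*exp(d) - 1.03) - 0.26*(10.62*exp(d) + 2.69)*(21.24*exp(d) + 5.38)*exp(d))*exp(d)/(5.31*exp(2*d) + 2.69*exp(d) - 1.03)^3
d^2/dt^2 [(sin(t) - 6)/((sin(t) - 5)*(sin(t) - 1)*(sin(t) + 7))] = (-4*sin(t)^6 + 47*sin(t)^5 - 30*sin(t)^4 - 98*sin(t)^3 - 2464*sin(t)^2 + 4491*sin(t) + 13418)/((sin(t) - 5)^3*(sin(t) - 1)^2*(sin(t) + 7)^3)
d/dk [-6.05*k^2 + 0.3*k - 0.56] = 0.3 - 12.1*k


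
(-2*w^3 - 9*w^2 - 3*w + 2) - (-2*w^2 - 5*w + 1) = -2*w^3 - 7*w^2 + 2*w + 1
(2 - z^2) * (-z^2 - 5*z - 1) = z^4 + 5*z^3 - z^2 - 10*z - 2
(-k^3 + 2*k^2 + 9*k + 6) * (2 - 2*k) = 2*k^4 - 6*k^3 - 14*k^2 + 6*k + 12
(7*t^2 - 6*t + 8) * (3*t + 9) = 21*t^3 + 45*t^2 - 30*t + 72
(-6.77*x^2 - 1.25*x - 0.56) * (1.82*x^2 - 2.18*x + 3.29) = -12.3214*x^4 + 12.4836*x^3 - 20.5675*x^2 - 2.8917*x - 1.8424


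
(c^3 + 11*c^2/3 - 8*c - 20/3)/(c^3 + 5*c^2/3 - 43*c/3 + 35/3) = (3*c^2 - 4*c - 4)/(3*c^2 - 10*c + 7)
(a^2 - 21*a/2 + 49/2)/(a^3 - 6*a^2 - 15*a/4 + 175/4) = 2*(a - 7)/(2*a^2 - 5*a - 25)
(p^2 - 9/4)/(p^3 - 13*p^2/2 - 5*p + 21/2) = (p - 3/2)/(p^2 - 8*p + 7)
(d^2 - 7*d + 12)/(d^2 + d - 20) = (d - 3)/(d + 5)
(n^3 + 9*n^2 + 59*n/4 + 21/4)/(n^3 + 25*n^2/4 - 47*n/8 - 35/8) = 2*(2*n + 3)/(4*n - 5)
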